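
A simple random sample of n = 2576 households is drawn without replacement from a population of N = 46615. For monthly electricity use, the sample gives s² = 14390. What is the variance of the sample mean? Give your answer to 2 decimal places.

5.28

Under SRS without replacement, Var(ȳ) = (1 − f)·s²/n with f = n/N = 2576/46615 = 0.05526118.
Var(ȳ) = (1 − 0.05526118)·14390/2576 = 0.94473882·5.5861801 = 5.2774812.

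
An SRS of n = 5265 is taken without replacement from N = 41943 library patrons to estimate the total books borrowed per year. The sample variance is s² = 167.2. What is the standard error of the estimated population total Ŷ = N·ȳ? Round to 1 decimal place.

6989.6

Var(Ŷ) = N²·Var(ȳ) = N²·(1 − n/N)·s²/n.
f = 5265/41943 = 0.12552750; Var(ȳ) = 0.87447250·167.2/5265 = 0.027770523.
Var(Ŷ) = 41943² · 0.027770523 = 4.8854328 × 10^7.
SE(Ŷ) = √(4.8854328 × 10^7) = 6989.6.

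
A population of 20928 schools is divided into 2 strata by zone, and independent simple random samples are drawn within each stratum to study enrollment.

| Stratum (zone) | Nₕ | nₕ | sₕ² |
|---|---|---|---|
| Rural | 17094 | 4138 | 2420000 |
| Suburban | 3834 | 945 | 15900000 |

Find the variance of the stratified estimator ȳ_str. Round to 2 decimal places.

Var(ȳ_str) = Σₕ Wₕ²(1 − fₕ)sₕ²/nₕ with Wₕ = Nₕ/N, N = 20928.
Rural: Wₕ = 0.81680046; term = 0.81680046²·(1 − 0.24207324)·2420000/4138 = 295.72229.
Suburban: Wₕ = 0.18319954; term = 0.18319954²·(1 − 0.24647887)·15900000/945 = 425.50975.
Sum = 721.23204.

721.23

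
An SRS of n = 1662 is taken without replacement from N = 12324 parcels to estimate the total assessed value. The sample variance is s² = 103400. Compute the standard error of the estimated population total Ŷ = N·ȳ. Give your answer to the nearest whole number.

90415

Var(Ŷ) = N²·Var(ȳ) = N²·(1 − n/N)·s²/n.
f = 1662/12324 = 0.13485881; Var(ȳ) = 0.86514119·103400/1662 = 53.824067.
Var(Ŷ) = 12324² · 53.824067 = 8.1748518 × 10^9.
SE(Ŷ) = √(8.1748518 × 10^9) = 90415.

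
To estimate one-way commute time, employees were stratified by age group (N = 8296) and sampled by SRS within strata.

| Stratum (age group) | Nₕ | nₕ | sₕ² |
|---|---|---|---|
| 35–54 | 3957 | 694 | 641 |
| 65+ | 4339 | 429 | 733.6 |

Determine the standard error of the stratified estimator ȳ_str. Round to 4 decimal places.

0.7712

Var(ȳ_str) = Σₕ Wₕ²(1 − fₕ)sₕ²/nₕ with Wₕ = Nₕ/N, N = 8296.
35–54: Wₕ = 0.47697686; term = 0.47697686²·(1 − 0.17538539)·641/694 = 0.17327831.
65+: Wₕ = 0.52302314; term = 0.52302314²·(1 − 0.09887071)·733.6/429 = 0.42153239.
Sum = 0.5948107.
SE = √(0.5948107) = 0.7712.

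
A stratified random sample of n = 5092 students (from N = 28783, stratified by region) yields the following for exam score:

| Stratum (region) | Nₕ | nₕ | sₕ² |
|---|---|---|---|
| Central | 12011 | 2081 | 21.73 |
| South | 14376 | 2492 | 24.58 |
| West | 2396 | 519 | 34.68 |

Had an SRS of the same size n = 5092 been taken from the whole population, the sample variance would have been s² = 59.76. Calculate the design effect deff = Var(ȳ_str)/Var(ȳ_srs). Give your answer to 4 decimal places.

0.4037

Var(ȳ_str) = Σ Wₕ²(1−fₕ)sₕ²/nₕ with Wₕ = Nₕ/28783:
  Central: (12011/28783)²·(1−2081/12011)·21.73/2081 = 0.0015032941
  South: (14376/28783)²·(1−2492/14376)·24.58/2492 = 0.0020340538
  West: (2396/28783)²·(1−519/2396)·34.68/519 = 3.6273604 × 10^-4
  → Var(ȳ_str) = 0.0039000839.
Var(ȳ_srs) = (1 − 5092/28783)·59.76/5092 = 0.009659831.
deff = 0.0039000839 / 0.009659831 = 0.4037.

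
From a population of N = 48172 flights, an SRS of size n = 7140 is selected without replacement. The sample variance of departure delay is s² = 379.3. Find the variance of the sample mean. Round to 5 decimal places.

Under SRS without replacement, Var(ȳ) = (1 − f)·s²/n with f = n/N = 7140/48172 = 0.14821888.
Var(ȳ) = (1 − 0.14821888)·379.3/7140 = 0.85178112·0.053123249 = 0.045249381.

0.04525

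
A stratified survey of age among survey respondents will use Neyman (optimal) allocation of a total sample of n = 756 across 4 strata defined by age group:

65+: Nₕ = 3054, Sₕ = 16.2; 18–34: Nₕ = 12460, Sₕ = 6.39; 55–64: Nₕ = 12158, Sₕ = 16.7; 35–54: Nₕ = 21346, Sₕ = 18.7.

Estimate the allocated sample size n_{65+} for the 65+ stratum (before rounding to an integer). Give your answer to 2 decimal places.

51.15

Neyman allocation: nₕ = n·NₕSₕ / Σⱼ NⱼSⱼ.
Σ NⱼSⱼ = 3054·16.2 + 12460·6.39 + 12158·16.7 + 21346·18.7 = 731303.
n_{65+} = 756·3054·16.2 / 731303 = 51.15.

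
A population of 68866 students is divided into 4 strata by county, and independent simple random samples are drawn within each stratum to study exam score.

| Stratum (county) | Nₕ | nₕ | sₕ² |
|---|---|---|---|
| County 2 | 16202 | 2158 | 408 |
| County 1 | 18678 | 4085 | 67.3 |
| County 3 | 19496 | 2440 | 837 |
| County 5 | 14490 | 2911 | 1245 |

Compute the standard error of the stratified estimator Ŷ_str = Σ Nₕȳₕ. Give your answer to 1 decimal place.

15275.3

Var(Ŷ_str) = Σₕ Nₕ²(1 − fₕ)sₕ²/nₕ.
County 2: 16202²·(1 − 2158/16202)·408/2158 = 4.3019779 × 10^7.
County 1: 18678²·(1 − 4085/18678)·67.3/4085 = 4.4905337 × 10^6.
County 3: 19496²·(1 − 2440/19496)·837/2440 = 1.1406656 × 10^8.
County 5: 14490²·(1 − 2911/14490)·1245/2911 = 7.1757382 × 10^7.
Sum = 2.3333425 × 10^8.
SE = √(2.3333425 × 10^8) = 15275.3.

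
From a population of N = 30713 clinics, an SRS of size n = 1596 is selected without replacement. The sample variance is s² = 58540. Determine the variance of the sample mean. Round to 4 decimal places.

34.7732

Under SRS without replacement, Var(ȳ) = (1 − f)·s²/n with f = n/N = 1596/30713 = 0.05196497.
Var(ȳ) = (1 − 0.05196497)·58540/1596 = 0.94803503·36.679198 = 34.773165.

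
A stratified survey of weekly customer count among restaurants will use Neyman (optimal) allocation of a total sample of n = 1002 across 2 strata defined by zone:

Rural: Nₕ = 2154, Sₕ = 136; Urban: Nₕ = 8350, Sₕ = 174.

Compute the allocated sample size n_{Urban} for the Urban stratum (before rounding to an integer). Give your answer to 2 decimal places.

Neyman allocation: nₕ = n·NₕSₕ / Σⱼ NⱼSⱼ.
Σ NⱼSⱼ = 2154·136 + 8350·174 = 1.745844 × 10^6.
n_{Urban} = 1002·8350·174 / (1.745844 × 10^6) = 833.87.

833.87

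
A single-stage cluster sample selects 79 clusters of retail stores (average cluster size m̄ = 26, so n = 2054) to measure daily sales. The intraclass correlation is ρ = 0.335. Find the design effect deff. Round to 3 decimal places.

deff = 1 + (26 − 1)·0.335 = 1 + 8.375 = 9.375.

9.375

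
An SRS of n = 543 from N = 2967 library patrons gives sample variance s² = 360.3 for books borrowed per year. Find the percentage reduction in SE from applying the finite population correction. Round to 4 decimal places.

f = n/N = 543/2967 = 0.18301314.
SE_no-fpc = √(s²/n) = 0.81457714; SE_fpc = √((1−f)s²/n) = 0.73627449.
Ratio = √(1−f) = 0.90387325. Reduction = 100·(1 − 0.90387325) = 9.6127%.

9.6127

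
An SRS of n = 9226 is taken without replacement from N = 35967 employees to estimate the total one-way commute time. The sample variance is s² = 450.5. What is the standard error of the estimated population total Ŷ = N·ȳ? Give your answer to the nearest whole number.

Var(Ŷ) = N²·Var(ȳ) = N²·(1 − n/N)·s²/n.
f = 9226/35967 = 0.25651291; Var(ȳ) = 0.74348709·450.5/9226 = 0.036304025.
Var(Ŷ) = 35967² · 0.036304025 = 4.6963798 × 10^7.
SE(Ŷ) = √(4.6963798 × 10^7) = 6853.

6853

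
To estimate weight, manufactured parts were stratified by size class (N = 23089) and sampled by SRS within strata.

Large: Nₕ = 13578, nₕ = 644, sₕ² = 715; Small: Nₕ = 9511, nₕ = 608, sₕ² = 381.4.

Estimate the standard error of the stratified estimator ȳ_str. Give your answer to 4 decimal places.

Var(ȳ_str) = Σₕ Wₕ²(1 − fₕ)sₕ²/nₕ with Wₕ = Nₕ/N, N = 23089.
Large: Wₕ = 0.58807224; term = 0.58807224²·(1 − 0.04742967)·715/644 = 0.36574516.
Small: Wₕ = 0.41192776; term = 0.41192776²·(1 − 0.06392598)·381.4/608 = 0.099639013.
Sum = 0.46538417.
SE = √(0.46538417) = 0.6822.

0.6822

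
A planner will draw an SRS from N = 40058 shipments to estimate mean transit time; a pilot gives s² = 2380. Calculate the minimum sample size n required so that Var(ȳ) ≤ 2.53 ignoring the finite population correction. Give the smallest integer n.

941

Without fpc, n₀ = s²/D = 2380/2.53 = 940.7115.
Rounding up, n = 941.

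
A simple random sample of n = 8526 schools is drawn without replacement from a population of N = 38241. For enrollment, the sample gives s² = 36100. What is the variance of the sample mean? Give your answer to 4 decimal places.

3.2901

Under SRS without replacement, Var(ȳ) = (1 − f)·s²/n with f = n/N = 8526/38241 = 0.22295442.
Var(ȳ) = (1 − 0.22295442)·36100/8526 = 0.77704558·4.2341074 = 3.2900945.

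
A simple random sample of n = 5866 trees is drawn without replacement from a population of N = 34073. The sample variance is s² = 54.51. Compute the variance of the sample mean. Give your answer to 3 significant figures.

0.00769

Under SRS without replacement, Var(ȳ) = (1 − f)·s²/n with f = n/N = 5866/34073 = 0.17215977.
Var(ȳ) = (1 − 0.17215977)·54.51/5866 = 0.82784023·0.0092925332 = 0.0076927328.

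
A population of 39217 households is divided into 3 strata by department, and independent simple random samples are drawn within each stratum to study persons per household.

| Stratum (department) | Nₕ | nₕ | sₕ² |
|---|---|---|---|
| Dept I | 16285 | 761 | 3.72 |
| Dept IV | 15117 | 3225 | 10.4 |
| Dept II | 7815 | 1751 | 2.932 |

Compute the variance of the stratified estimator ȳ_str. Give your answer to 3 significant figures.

0.00123

Var(ȳ_str) = Σₕ Wₕ²(1 − fₕ)sₕ²/nₕ with Wₕ = Nₕ/N, N = 39217.
Dept I: Wₕ = 0.41525359; term = 0.41525359²·(1 − 0.04673012)·3.72/761 = 8.0352787 × 10^-4.
Dept IV: Wₕ = 0.38547059; term = 0.38547059²·(1 − 0.21333598)·10.4/3225 = 3.7694275 × 10^-4.
Dept II: Wₕ = 0.19927582; term = 0.19927582²·(1 − 0.22405630)·2.932/1751 = 5.1596145 × 10^-5.
Sum = 0.0012320668.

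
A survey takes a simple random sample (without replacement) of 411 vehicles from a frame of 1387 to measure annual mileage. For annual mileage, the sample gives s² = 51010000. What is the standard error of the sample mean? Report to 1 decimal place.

Under SRS without replacement, Var(ȳ) = (1 − f)·s²/n with f = n/N = 411/1387 = 0.29632300.
Var(ȳ) = (1 − 0.29632300)·51010000/411 = 0.70367700·124111.92 = 87334.705.
SE(ȳ) = √(87334.705) = 295.5.

295.5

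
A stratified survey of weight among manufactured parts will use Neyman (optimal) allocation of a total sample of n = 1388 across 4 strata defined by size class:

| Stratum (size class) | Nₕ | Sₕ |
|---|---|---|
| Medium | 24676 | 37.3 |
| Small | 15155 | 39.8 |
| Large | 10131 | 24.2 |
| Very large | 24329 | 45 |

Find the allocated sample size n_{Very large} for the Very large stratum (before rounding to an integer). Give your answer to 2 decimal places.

Neyman allocation: nₕ = n·NₕSₕ / Σⱼ NⱼSⱼ.
Σ NⱼSⱼ = 24676·37.3 + 15155·39.8 + 10131·24.2 + 24329·45 = 2.863559 × 10^6.
n_{Very large} = 1388·24329·45 / (2.863559 × 10^6) = 530.66.

530.66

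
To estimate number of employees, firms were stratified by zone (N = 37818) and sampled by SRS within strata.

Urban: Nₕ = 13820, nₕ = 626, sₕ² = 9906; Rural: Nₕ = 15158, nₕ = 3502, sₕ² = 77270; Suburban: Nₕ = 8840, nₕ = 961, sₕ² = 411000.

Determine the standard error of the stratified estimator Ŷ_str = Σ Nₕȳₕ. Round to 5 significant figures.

Var(Ŷ_str) = Σₕ Nₕ²(1 − fₕ)sₕ²/nₕ.
Urban: 13820²·(1 − 626/13820)·9906/626 = 2.8854165 × 10^9.
Rural: 15158²·(1 − 3502/15158)·77270/3502 = 3.8983983 × 10^9.
Suburban: 8840²·(1 − 961/8840)·411000/961 = 2.9788031 × 10^10.
Sum = 3.6571846 × 10^10.
SE = √(3.6571846 × 10^10) = 191240.

191240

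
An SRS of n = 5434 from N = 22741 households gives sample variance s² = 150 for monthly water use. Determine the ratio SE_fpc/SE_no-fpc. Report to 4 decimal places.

f = n/N = 5434/22741 = 0.23895167.
SE_no-fpc = √(s²/n) = 0.16614444; SE_fpc = √((1−f)s²/n) = 0.14494123.
Ratio = √(1−f) = 0.87238084.

0.8724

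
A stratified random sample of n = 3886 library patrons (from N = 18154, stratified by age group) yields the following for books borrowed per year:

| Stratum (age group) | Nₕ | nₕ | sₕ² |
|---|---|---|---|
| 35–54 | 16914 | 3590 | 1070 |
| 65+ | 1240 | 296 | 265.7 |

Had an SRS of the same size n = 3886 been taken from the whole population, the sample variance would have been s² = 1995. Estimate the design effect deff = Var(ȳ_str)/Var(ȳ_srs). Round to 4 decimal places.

0.5130

Var(ȳ_str) = Σ Wₕ²(1−fₕ)sₕ²/nₕ with Wₕ = Nₕ/18154:
  35–54: (16914/18154)²·(1−3590/16914)·1070/3590 = 0.20381006
  65+: (1240/18154)²·(1−296/1240)·265.7/296 = 0.0031882242
  → Var(ȳ_str) = 0.20699828.
Var(ȳ_srs) = (1 − 3886/18154)·1995/3886 = 0.40348823.
deff = 0.20699828 / 0.40348823 = 0.5130.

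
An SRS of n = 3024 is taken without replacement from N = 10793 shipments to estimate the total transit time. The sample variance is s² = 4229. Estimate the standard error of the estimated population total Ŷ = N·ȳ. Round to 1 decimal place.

10828.8

Var(Ŷ) = N²·Var(ȳ) = N²·(1 − n/N)·s²/n.
f = 3024/10793 = 0.28018160; Var(ȳ) = 0.71981840·4229/3024 = 1.0066508.
Var(Ŷ) = 10793² · 1.0066508 = 1.1726359 × 10^8.
SE(Ŷ) = √(1.1726359 × 10^8) = 10828.8.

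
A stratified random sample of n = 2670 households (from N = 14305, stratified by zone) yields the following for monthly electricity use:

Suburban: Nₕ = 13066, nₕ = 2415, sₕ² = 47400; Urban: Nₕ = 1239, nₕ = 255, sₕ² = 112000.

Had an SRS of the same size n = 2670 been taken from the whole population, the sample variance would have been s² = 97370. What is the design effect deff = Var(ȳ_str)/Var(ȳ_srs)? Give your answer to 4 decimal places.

Var(ȳ_str) = Σ Wₕ²(1−fₕ)sₕ²/nₕ with Wₕ = Nₕ/14305:
  Suburban: (13066/14305)²·(1−2415/13066)·47400/2415 = 13.348071
  Urban: (1239/14305)²·(1−255/1239)·112000/255 = 2.6167879
  → Var(ȳ_str) = 15.964859.
Var(ȳ_srs) = (1 − 2670/14305)·97370/2670 = 29.661454.
deff = 15.964859 / 29.661454 = 0.5382.

0.5382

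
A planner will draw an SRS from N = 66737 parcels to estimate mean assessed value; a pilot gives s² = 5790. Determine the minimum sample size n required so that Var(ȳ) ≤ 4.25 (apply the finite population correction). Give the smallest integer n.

1336

Without fpc, n₀ = s²/D = 5790/4.25 = 1362.3529.
With fpc, (1 − n/N)·s²/n ≤ D requires n ≥ n₀/(1 + n₀/N) = 1362.3529/(1 + 1362.3529/66737) = 1335.0985.
Rounding up, n = 1336.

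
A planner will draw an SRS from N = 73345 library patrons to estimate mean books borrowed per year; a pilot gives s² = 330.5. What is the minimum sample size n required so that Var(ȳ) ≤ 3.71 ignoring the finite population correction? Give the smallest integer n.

90

Without fpc, n₀ = s²/D = 330.5/3.71 = 89.0836.
Rounding up, n = 90.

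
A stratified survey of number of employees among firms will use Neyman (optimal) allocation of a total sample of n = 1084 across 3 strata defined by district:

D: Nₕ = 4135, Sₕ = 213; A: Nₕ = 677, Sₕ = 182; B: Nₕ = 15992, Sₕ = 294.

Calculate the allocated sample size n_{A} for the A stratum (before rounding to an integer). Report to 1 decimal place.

23.4

Neyman allocation: nₕ = n·NₕSₕ / Σⱼ NⱼSⱼ.
Σ NⱼSⱼ = 4135·213 + 677·182 + 15992·294 = 5.705617 × 10^6.
n_{A} = 1084·677·182 / (5.705617 × 10^6) = 23.4.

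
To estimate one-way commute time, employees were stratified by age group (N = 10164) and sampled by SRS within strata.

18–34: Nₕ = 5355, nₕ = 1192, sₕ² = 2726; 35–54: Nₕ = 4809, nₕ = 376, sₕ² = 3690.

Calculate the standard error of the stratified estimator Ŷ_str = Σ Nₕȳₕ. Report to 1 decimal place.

16130.6

Var(Ŷ_str) = Σₕ Nₕ²(1 − fₕ)sₕ²/nₕ.
18–34: 5355²·(1 − 1192/5355)·2726/1192 = 5.0981837 × 10^7.
35–54: 4809²·(1 − 376/4809)·3690/376 = 2.0921414 × 10^8.
Sum = 2.6019598 × 10^8.
SE = √(2.6019598 × 10^8) = 16130.6.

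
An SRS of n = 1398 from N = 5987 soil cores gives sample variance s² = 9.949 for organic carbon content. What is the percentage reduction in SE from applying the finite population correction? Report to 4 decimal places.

12.4504

f = n/N = 1398/5987 = 0.23350593.
SE_no-fpc = √(s²/n) = 0.084359914; SE_fpc = √((1−f)s²/n) = 0.073856807.
Ratio = √(1−f) = 0.87549647. Reduction = 100·(1 − 0.87549647) = 12.4504%.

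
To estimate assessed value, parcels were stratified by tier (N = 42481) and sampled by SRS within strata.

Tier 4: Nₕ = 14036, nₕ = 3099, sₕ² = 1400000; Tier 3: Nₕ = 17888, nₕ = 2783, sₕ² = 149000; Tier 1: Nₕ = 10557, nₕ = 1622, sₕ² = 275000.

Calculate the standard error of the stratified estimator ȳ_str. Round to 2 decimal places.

7.44

Var(ȳ_str) = Σₕ Wₕ²(1 − fₕ)sₕ²/nₕ with Wₕ = Nₕ/N, N = 42481.
Tier 4: Wₕ = 0.33040653; term = 0.33040653²·(1 − 0.22078940)·1400000/3099 = 38.428954.
Tier 3: Wₕ = 0.42108237; term = 0.42108237²·(1 − 0.15557916)·149000/2783 = 8.0161552.
Tier 1: Wₕ = 0.24851110; term = 0.24851110²·(1 − 0.15364213)·275000/1622 = 8.8619125.
Sum = 55.307022.
SE = √(55.307022) = 7.44.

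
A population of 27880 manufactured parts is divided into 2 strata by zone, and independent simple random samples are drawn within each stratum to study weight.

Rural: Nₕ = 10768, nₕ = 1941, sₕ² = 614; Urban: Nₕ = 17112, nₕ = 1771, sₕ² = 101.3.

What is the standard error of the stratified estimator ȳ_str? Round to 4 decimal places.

Var(ȳ_str) = Σₕ Wₕ²(1 − fₕ)sₕ²/nₕ with Wₕ = Nₕ/N, N = 27880.
Rural: Wₕ = 0.38622669; term = 0.38622669²·(1 − 0.18025632)·614/1941 = 0.038681693.
Urban: Wₕ = 0.61377331; term = 0.61377331²·(1 − 0.10349462)·101.3/1771 = 0.019317894.
Sum = 0.057999587.
SE = √(0.057999587) = 0.2408.

0.2408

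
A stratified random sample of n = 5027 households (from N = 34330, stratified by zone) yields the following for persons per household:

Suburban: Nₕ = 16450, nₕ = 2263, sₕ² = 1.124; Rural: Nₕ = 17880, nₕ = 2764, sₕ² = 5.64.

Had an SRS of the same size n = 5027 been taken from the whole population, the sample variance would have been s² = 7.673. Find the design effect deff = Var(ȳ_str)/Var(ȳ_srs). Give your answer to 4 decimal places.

0.4347

Var(ȳ_str) = Σ Wₕ²(1−fₕ)sₕ²/nₕ with Wₕ = Nₕ/34330:
  Suburban: (16450/34330)²·(1−2263/16450)·1.124/2263 = 9.8353682 × 10^-5
  Rural: (17880/34330)²·(1−2764/17880)·5.64/2764 = 4.6794828 × 10^-4
  → Var(ȳ_str) = 5.6630196 × 10^-4.
Var(ȳ_srs) = (1 − 5027/34330)·7.673/5027 = 0.0013028505.
deff = (5.6630196 × 10^-4) / 0.0013028505 = 0.4347.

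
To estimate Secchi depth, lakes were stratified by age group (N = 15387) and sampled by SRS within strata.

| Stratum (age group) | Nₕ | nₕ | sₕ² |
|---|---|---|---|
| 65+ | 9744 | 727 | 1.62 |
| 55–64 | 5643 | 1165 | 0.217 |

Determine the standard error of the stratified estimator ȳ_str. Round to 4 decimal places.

0.0291

Var(ȳ_str) = Σₕ Wₕ²(1 − fₕ)sₕ²/nₕ with Wₕ = Nₕ/N, N = 15387.
65+: Wₕ = 0.63326184; term = 0.63326184²·(1 − 0.07461002)·1.62/727 = 8.2693627 × 10^-4.
55–64: Wₕ = 0.36673816; term = 0.36673816²·(1 − 0.20645047)·0.217/1165 = 1.9880168 × 10^-5.
Sum = 8.4681644 × 10^-4.
SE = √(8.4681644 × 10^-4) = 0.0291.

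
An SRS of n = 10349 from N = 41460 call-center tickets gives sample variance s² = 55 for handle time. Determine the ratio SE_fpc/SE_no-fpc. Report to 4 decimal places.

f = n/N = 10349/41460 = 0.24961409.
SE_no-fpc = √(s²/n) = 0.072900776; SE_fpc = √((1−f)s²/n) = 0.063150165.
Ratio = √(1−f) = 0.86624818.

0.8662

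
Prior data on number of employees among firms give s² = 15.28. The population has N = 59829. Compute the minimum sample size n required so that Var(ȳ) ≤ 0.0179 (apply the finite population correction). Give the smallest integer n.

Without fpc, n₀ = s²/D = 15.28/0.0179 = 853.6313.
With fpc, (1 − n/N)·s²/n ≤ D requires n ≥ n₀/(1 + n₀/N) = 853.6313/(1 + 853.6313/59829) = 841.6231.
Rounding up, n = 842.

842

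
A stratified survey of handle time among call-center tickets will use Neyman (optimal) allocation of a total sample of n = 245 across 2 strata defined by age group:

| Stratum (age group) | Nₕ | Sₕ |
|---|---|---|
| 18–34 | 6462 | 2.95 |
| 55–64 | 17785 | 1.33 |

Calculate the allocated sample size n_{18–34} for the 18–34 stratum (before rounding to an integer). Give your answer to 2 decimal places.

Neyman allocation: nₕ = n·NₕSₕ / Σⱼ NⱼSⱼ.
Σ NⱼSⱼ = 6462·2.95 + 17785·1.33 = 42716.95.
n_{18–34} = 245·6462·2.95 / 42716.95 = 109.33.

109.33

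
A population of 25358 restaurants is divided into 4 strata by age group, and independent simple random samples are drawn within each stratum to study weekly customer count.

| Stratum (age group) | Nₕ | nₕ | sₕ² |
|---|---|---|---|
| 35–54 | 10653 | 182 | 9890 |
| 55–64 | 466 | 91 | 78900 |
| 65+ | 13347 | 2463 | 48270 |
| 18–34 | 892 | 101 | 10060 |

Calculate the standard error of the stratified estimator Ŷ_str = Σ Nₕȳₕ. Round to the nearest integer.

95553

Var(Ŷ_str) = Σₕ Nₕ²(1 − fₕ)sₕ²/nₕ.
35–54: 10653²·(1 − 182/10653)·9890/182 = 6.0615681 × 10^9.
55–64: 466²·(1 − 91/466)·78900/91 = 1.5151401 × 10^8.
65+: 13347²·(1 − 2463/13347)·48270/2463 = 2.8469844 × 10^9.
18–34: 892²·(1 − 101/892)·10060/101 = 7.0277766 × 10^7.
Sum = 9.1303443 × 10^9.
SE = √(9.1303443 × 10^9) = 95553.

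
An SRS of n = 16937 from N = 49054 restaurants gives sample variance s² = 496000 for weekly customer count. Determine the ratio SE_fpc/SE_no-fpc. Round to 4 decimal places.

f = n/N = 16937/49054 = 0.34527256.
SE_no-fpc = √(s²/n) = 5.4115615; SE_fpc = √((1−f)s²/n) = 4.3787774.
Ratio = √(1−f) = 0.80915230.

0.8092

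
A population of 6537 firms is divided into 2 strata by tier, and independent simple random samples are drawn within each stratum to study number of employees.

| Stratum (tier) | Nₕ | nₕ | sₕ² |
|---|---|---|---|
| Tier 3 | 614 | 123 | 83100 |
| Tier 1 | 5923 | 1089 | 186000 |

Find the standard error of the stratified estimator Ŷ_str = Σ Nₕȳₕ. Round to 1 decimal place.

Var(Ŷ_str) = Σₕ Nₕ²(1 − fₕ)sₕ²/nₕ.
Tier 3: 614²·(1 − 123/614)·83100/123 = 2.0367878 × 10^8.
Tier 1: 5923²·(1 − 1089/5923)·186000/1089 = 4.8902768 × 10^9.
Sum = 5.0939556 × 10^9.
SE = √(5.0939556 × 10^9) = 71372.0.

71372.0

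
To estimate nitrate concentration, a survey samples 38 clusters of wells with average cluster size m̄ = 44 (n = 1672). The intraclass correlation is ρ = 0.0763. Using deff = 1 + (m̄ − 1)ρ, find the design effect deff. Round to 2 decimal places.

4.28

deff = 1 + (44 − 1)·0.0763 = 1 + 3.2809 = 4.2809.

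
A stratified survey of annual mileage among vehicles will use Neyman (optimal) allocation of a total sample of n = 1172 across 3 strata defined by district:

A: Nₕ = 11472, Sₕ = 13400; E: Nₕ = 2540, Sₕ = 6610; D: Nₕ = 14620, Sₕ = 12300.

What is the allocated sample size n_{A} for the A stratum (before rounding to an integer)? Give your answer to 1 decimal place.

514.3

Neyman allocation: nₕ = n·NₕSₕ / Σⱼ NⱼSⱼ.
Σ NⱼSⱼ = 11472·13400 + 2540·6610 + 14620·12300 = 3.503402 × 10^8.
n_{A} = 1172·11472·13400 / (3.503402 × 10^8) = 514.3.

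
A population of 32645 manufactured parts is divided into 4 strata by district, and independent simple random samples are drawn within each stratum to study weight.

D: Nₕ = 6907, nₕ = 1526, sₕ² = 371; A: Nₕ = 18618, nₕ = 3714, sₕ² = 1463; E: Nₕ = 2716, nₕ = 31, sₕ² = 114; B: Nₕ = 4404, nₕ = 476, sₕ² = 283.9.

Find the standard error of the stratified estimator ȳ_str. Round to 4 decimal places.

0.3820

Var(ȳ_str) = Σₕ Wₕ²(1 − fₕ)sₕ²/nₕ with Wₕ = Nₕ/N, N = 32645.
D: Wₕ = 0.21157911; term = 0.21157911²·(1 − 0.22093528)·371/1526 = 0.0084788798.
A: Wₕ = 0.57031705; term = 0.57031705²·(1 − 0.19948437)·1463/3714 = 0.10256636.
E: Wₕ = 0.08319804; term = 0.08319804²·(1 − 0.01141384)·114/31 = 0.025164243.
B: Wₕ = 0.13490580; term = 0.13490580²·(1 − 0.10808356)·283.9/476 = 0.0096815275.
Sum = 0.14589101.
SE = √(0.14589101) = 0.3820.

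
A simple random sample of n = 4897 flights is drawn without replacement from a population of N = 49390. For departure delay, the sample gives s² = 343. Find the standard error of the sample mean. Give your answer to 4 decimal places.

0.2512

Under SRS without replacement, Var(ȳ) = (1 − f)·s²/n with f = n/N = 4897/49390 = 0.09914963.
Var(ȳ) = (1 − 0.09914963)·343/4897 = 0.90085037·0.070042883 = 0.063098158.
SE(ȳ) = √(0.063098158) = 0.2512.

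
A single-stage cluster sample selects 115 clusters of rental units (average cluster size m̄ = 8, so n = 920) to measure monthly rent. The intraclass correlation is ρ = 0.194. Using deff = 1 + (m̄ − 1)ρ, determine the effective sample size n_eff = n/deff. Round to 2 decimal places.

390.16

deff = 1 + (8 − 1)·0.194 = 1 + 1.358 = 2.358.
n_eff = 920 / 2.358 = 390.16.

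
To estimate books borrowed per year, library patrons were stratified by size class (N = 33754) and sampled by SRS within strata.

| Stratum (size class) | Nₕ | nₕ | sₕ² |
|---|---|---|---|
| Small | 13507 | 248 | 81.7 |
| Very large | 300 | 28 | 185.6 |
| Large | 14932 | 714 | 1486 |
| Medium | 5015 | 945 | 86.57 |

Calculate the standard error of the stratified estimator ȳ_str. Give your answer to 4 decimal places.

0.6646

Var(ȳ_str) = Σₕ Wₕ²(1 − fₕ)sₕ²/nₕ with Wₕ = Nₕ/N, N = 33754.
Small: Wₕ = 0.40015998; term = 0.40015998²·(1 − 0.01836085)·81.7/248 = 0.05178328.
Very large: Wₕ = 0.00888784; term = 0.00888784²·(1 − 0.09333333)·185.6/28 = 4.7474413 × 10^-4.
Large: Wₕ = 0.44237720; term = 0.44237720²·(1 − 0.04781677)·1486/714 = 0.38781678.
Medium: Wₕ = 0.14857498; term = 0.14857498²·(1 − 0.18843470)·86.57/945 = 0.0016411583.
Sum = 0.44171596.
SE = √(0.44171596) = 0.6646.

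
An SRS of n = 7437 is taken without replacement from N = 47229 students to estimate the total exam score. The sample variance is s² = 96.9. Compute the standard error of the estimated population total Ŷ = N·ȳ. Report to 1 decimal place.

4948.4

Var(Ŷ) = N²·Var(ȳ) = N²·(1 − n/N)·s²/n.
f = 7437/47229 = 0.15746681; Var(ȳ) = 0.84253319·96.9/7437 = 0.010977742.
Var(Ŷ) = 47229² · 0.010977742 = 2.4486715 × 10^7.
SE(Ŷ) = √(2.4486715 × 10^7) = 4948.4.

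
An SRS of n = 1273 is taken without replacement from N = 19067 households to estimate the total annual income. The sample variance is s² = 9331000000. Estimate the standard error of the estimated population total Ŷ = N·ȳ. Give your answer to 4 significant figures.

Var(Ŷ) = N²·Var(ȳ) = N²·(1 − n/N)·s²/n.
f = 1273/19067 = 0.06676457; Var(ȳ) = 0.93323543·9331000000/1273 = 6.8405497 × 10^6.
Var(Ŷ) = 19067² · (6.8405497 × 10^6) = 2.4868852 × 10^15.
SE(Ŷ) = √(2.4868852 × 10^15) = 4.987 × 10^7.

4.987 × 10^7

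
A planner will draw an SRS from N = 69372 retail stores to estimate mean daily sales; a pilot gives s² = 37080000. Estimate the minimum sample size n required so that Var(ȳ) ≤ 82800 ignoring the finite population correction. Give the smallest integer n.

448

Without fpc, n₀ = s²/D = 37080000/82800 = 447.8261.
Rounding up, n = 448.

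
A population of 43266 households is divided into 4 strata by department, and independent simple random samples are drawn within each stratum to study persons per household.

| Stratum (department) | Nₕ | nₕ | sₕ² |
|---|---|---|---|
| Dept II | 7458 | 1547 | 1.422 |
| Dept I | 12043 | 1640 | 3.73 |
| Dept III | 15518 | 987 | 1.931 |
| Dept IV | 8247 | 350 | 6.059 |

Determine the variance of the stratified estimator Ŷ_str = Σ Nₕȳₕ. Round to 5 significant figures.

Var(Ŷ_str) = Σₕ Nₕ²(1 − fₕ)sₕ²/nₕ.
Dept II: 7458²·(1 − 1547/7458)·1.422/1547 = 40522.163.
Dept I: 12043²·(1 − 1640/12043)·3.73/1640 = 284943.18.
Dept III: 15518²·(1 − 987/15518)·1.931/987 = 441160.25.
Dept IV: 8247²·(1 − 350/8247)·6.059/350 = 1.1274338 × 10^6.
Sum = 1.8940594 × 10^6.

1.8941 × 10^6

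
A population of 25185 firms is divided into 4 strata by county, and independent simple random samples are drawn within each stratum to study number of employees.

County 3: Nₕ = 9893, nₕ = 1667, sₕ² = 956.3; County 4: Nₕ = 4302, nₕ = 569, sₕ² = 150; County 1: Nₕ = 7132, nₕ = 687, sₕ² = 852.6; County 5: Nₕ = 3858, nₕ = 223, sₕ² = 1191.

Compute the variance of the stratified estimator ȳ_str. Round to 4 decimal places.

Var(ȳ_str) = Σₕ Wₕ²(1 − fₕ)sₕ²/nₕ with Wₕ = Nₕ/N, N = 25185.
County 3: Wₕ = 0.39281318; term = 0.39281318²·(1 − 0.16850298)·956.3/1667 = 0.073602296.
County 4: Wₕ = 0.17081596; term = 0.17081596²·(1 − 0.13226406)·150/569 = 0.0066745729.
County 1: Wₕ = 0.28318444; term = 0.28318444²·(1 − 0.09632642)·852.6/687 = 0.089937112.
County 5: Wₕ = 0.15318642; term = 0.15318642²·(1 − 0.05780197)·1191/223 = 0.11808361.
Sum = 0.28829759.

0.2883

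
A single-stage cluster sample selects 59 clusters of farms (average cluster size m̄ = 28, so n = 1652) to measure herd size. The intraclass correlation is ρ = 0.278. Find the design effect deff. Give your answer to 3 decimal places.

deff = 1 + (28 − 1)·0.278 = 1 + 7.506 = 8.506.

8.506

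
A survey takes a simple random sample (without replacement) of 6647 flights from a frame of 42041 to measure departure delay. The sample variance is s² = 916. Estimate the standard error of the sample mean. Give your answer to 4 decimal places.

Under SRS without replacement, Var(ȳ) = (1 − f)·s²/n with f = n/N = 6647/42041 = 0.15810756.
Var(ȳ) = (1 − 0.15810756)·916/6647 = 0.84189244·0.13780653 = 0.11601827.
SE(ȳ) = √(0.11601827) = 0.3406.

0.3406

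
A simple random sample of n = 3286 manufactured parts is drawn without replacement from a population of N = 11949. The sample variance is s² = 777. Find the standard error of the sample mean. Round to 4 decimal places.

0.4140

Under SRS without replacement, Var(ȳ) = (1 − f)·s²/n with f = n/N = 3286/11949 = 0.27500209.
Var(ȳ) = (1 − 0.27500209)·777/3286 = 0.72499791·0.2364577 = 0.17143134.
SE(ȳ) = √(0.17143134) = 0.4140.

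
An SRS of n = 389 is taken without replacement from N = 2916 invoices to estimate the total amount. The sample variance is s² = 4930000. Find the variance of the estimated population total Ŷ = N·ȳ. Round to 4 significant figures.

Var(Ŷ) = N²·Var(ȳ) = N²·(1 − n/N)·s²/n.
f = 389/2916 = 0.13340192; Var(ȳ) = 0.86659808·4930000/389 = 10982.85.
Var(Ŷ) = 2916² · 10982.85 = 9.3387789 × 10^10.

9.339 × 10^10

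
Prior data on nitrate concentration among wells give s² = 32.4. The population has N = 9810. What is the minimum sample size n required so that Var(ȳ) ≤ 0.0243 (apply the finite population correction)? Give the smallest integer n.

1174

Without fpc, n₀ = s²/D = 32.4/0.0243 = 1333.3333.
With fpc, (1 − n/N)·s²/n ≤ D requires n ≥ n₀/(1 + n₀/N) = 1333.3333/(1 + 1333.3333/9810) = 1173.7960.
Rounding up, n = 1174.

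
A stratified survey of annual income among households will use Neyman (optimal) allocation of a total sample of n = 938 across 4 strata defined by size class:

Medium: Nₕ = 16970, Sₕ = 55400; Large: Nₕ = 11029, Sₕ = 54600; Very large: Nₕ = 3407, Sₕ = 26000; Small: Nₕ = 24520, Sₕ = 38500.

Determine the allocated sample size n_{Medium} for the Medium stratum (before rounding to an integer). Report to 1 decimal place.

Neyman allocation: nₕ = n·NₕSₕ / Σⱼ NⱼSⱼ.
Σ NⱼSⱼ = 16970·55400 + 11029·54600 + 3407·26000 + 24520·38500 = 2.5749234 × 10^9.
n_{Medium} = 938·16970·55400 / (2.5749234 × 10^9) = 342.5.

342.5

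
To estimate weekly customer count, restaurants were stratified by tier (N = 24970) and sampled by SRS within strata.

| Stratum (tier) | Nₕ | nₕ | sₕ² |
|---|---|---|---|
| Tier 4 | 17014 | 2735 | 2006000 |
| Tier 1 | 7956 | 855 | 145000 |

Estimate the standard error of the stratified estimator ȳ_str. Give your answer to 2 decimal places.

Var(ȳ_str) = Σₕ Wₕ²(1 − fₕ)sₕ²/nₕ with Wₕ = Nₕ/N, N = 24970.
Tier 4: Wₕ = 0.68137765; term = 0.68137765²·(1 − 0.16074997)·2006000/2735 = 285.78586.
Tier 1: Wₕ = 0.31862235; term = 0.31862235²·(1 − 0.10746606)·145000/855 = 15.366646.
Sum = 301.15251.
SE = √(301.15251) = 17.35.

17.35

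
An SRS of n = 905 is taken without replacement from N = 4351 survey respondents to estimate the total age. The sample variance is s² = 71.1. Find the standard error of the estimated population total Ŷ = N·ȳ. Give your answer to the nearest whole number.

Var(Ŷ) = N²·Var(ȳ) = N²·(1 − n/N)·s²/n.
f = 905/4351 = 0.20799816; Var(ȳ) = 0.79200184·71.1/905 = 0.062222465.
Var(Ŷ) = 4351² · 0.062222465 = 1.177946 × 10^6.
SE(Ŷ) = √(1.177946 × 10^6) = 1085.

1085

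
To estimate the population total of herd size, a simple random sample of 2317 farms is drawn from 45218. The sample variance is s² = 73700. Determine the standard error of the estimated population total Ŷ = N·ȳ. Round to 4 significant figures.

248400

Var(Ŷ) = N²·Var(ȳ) = N²·(1 − n/N)·s²/n.
f = 2317/45218 = 0.05124066; Var(ȳ) = 0.94875934·73700/2317 = 30.178491.
Var(Ŷ) = 45218² · 30.178491 = 6.170498 × 10^10.
SE(Ŷ) = √(6.170498 × 10^10) = 248400.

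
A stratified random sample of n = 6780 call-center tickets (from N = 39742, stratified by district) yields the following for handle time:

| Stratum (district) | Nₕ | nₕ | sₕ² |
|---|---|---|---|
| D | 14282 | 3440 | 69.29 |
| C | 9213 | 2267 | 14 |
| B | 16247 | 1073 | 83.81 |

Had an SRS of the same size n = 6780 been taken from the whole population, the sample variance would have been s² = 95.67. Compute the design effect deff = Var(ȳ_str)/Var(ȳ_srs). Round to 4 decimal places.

Var(ȳ_str) = Σ Wₕ²(1−fₕ)sₕ²/nₕ with Wₕ = Nₕ/39742:
  D: (14282/39742)²·(1−3440/14282)·69.29/3440 = 0.0019747454
  C: (9213/39742)²·(1−2267/9213)·14/2267 = 2.5021476 × 10^-4
  B: (16247/39742)²·(1−1073/16247)·83.81/1073 = 0.012191859
  → Var(ȳ_str) = 0.014416819.
Var(ȳ_srs) = (1 − 6780/39742)·95.67/6780 = 0.011703343.
deff = 0.014416819 / 0.011703343 = 1.2319.

1.2319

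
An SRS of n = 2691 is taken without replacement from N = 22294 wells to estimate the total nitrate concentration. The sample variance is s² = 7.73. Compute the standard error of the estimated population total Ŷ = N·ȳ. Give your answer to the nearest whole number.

Var(Ŷ) = N²·Var(ȳ) = N²·(1 − n/N)·s²/n.
f = 2691/22294 = 0.12070512; Var(ȳ) = 0.87929488·7.73/2691 = 0.002525808.
Var(Ŷ) = 22294² · 0.002525808 = 1.2553832 × 10^6.
SE(Ŷ) = √(1.2553832 × 10^6) = 1120.

1120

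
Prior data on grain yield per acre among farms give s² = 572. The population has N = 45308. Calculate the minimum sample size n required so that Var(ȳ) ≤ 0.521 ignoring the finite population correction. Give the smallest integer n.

1098

Without fpc, n₀ = s²/D = 572/0.521 = 1097.8887.
Rounding up, n = 1098.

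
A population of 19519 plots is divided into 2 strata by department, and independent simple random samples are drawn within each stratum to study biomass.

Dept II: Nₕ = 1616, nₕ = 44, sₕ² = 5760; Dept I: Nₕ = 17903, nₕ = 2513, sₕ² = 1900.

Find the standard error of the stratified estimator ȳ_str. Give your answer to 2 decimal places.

Var(ȳ_str) = Σₕ Wₕ²(1 − fₕ)sₕ²/nₕ with Wₕ = Nₕ/N, N = 19519.
Dept II: Wₕ = 0.08279113; term = 0.08279113²·(1 − 0.02722772)·5760/44 = 0.87286801.
Dept I: Wₕ = 0.91720887; term = 0.91720887²·(1 − 0.14036754)·1900/2513 = 0.54677722.
Sum = 1.4196452.
SE = √(1.4196452) = 1.19.

1.19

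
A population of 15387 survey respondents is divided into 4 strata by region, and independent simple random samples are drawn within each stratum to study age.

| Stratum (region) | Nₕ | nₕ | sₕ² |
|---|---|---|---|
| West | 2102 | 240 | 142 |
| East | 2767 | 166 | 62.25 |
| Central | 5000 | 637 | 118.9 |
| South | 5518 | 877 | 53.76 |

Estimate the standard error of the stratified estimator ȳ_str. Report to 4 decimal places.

Var(ȳ_str) = Σₕ Wₕ²(1 − fₕ)sₕ²/nₕ with Wₕ = Nₕ/N, N = 15387.
West: Wₕ = 0.13660883; term = 0.13660883²·(1 − 0.11417697)·142/240 = 0.0097809623.
East: Wₕ = 0.17982713; term = 0.17982713²·(1 − 0.05999277)·62.25/166 = 0.011399161.
Central: Wₕ = 0.32494963; term = 0.32494963²·(1 − 0.12740000)·118.9/637 = 0.017198467.
South: Wₕ = 0.35861441; term = 0.35861441²·(1 − 0.15893440)·53.76/877 = 0.0066304808.
Sum = 0.045009071.
SE = √(0.045009071) = 0.2122.

0.2122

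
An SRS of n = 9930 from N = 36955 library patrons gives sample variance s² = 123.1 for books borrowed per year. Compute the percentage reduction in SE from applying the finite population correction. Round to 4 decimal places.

f = n/N = 9930/36955 = 0.26870518.
SE_no-fpc = √(s²/n) = 0.11134082; SE_fpc = √((1−f)s²/n) = 0.095213965.
Ratio = √(1−f) = 0.85515777. Reduction = 100·(1 − 0.85515777) = 14.4842%.

14.4842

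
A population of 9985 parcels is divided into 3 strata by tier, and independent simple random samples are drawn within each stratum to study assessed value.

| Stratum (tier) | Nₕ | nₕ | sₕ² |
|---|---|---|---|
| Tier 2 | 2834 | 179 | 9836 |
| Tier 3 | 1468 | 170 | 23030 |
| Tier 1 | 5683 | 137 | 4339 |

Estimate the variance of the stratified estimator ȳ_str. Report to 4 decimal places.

Var(ȳ_str) = Σₕ Wₕ²(1 − fₕ)sₕ²/nₕ with Wₕ = Nₕ/N, N = 9985.
Tier 2: Wₕ = 0.28382574; term = 0.28382574²·(1 − 0.06316161)·9836/179 = 4.146997.
Tier 3: Wₕ = 0.14702053; term = 0.14702053²·(1 − 0.11580381)·23030/170 = 2.5891048.
Tier 1: Wₕ = 0.56915373; term = 0.56915373²·(1 − 0.02410699)·4339/137 = 10.012222.
Sum = 16.748324.

16.7483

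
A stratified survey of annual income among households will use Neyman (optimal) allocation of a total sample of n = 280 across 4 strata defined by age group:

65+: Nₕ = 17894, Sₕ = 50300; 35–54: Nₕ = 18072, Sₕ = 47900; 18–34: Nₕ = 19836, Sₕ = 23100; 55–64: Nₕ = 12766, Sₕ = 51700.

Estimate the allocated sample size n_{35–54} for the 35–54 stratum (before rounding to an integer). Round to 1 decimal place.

84.0

Neyman allocation: nₕ = n·NₕSₕ / Σⱼ NⱼSⱼ.
Σ NⱼSⱼ = 17894·50300 + 18072·47900 + 19836·23100 + 12766·51700 = 2.8839308 × 10^9.
n_{35–54} = 280·18072·47900 / (2.8839308 × 10^9) = 84.0.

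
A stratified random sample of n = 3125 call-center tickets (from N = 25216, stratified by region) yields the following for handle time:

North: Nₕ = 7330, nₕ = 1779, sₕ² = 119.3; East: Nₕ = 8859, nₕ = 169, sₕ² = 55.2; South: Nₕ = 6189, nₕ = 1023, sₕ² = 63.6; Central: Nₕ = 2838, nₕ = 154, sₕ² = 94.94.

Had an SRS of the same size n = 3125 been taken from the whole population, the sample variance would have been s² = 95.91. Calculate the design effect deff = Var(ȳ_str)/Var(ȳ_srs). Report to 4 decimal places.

2.0213

Var(ȳ_str) = Σ Wₕ²(1−fₕ)sₕ²/nₕ with Wₕ = Nₕ/25216:
  North: (7330/25216)²·(1−1779/7330)·119.3/1779 = 0.0042912845
  East: (8859/25216)²·(1−169/8859)·55.2/169 = 0.039546173
  South: (6189/25216)²·(1−1023/6189)·63.6/1023 = 0.003126108
  Central: (2838/25216)²·(1−154/2838)·94.94/154 = 0.0073853489
  → Var(ȳ_str) = 0.054348914.
Var(ȳ_srs) = (1 − 3125/25216)·95.91/3125 = 0.026887663.
deff = 0.054348914 / 0.026887663 = 2.0213.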